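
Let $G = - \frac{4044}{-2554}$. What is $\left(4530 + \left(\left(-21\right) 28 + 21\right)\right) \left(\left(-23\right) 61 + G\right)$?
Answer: $- \frac{7092220467}{1277} \approx -5.5538 \cdot 10^{6}$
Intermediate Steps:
$G = \frac{2022}{1277}$ ($G = \left(-4044\right) \left(- \frac{1}{2554}\right) = \frac{2022}{1277} \approx 1.5834$)
$\left(4530 + \left(\left(-21\right) 28 + 21\right)\right) \left(\left(-23\right) 61 + G\right) = \left(4530 + \left(\left(-21\right) 28 + 21\right)\right) \left(\left(-23\right) 61 + \frac{2022}{1277}\right) = \left(4530 + \left(-588 + 21\right)\right) \left(-1403 + \frac{2022}{1277}\right) = \left(4530 - 567\right) \left(- \frac{1789609}{1277}\right) = 3963 \left(- \frac{1789609}{1277}\right) = - \frac{7092220467}{1277}$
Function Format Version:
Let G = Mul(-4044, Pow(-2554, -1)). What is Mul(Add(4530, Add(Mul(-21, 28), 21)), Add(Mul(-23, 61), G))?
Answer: Rational(-7092220467, 1277) ≈ -5.5538e+6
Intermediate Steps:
G = Rational(2022, 1277) (G = Mul(-4044, Rational(-1, 2554)) = Rational(2022, 1277) ≈ 1.5834)
Mul(Add(4530, Add(Mul(-21, 28), 21)), Add(Mul(-23, 61), G)) = Mul(Add(4530, Add(Mul(-21, 28), 21)), Add(Mul(-23, 61), Rational(2022, 1277))) = Mul(Add(4530, Add(-588, 21)), Add(-1403, Rational(2022, 1277))) = Mul(Add(4530, -567), Rational(-1789609, 1277)) = Mul(3963, Rational(-1789609, 1277)) = Rational(-7092220467, 1277)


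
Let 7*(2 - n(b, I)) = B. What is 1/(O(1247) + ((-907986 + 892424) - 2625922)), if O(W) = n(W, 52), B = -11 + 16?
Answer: -7/18490379 ≈ -3.7858e-7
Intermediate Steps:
B = 5
n(b, I) = 9/7 (n(b, I) = 2 - ⅐*5 = 2 - 5/7 = 9/7)
O(W) = 9/7
1/(O(1247) + ((-907986 + 892424) - 2625922)) = 1/(9/7 + ((-907986 + 892424) - 2625922)) = 1/(9/7 + (-15562 - 2625922)) = 1/(9/7 - 2641484) = 1/(-18490379/7) = -7/18490379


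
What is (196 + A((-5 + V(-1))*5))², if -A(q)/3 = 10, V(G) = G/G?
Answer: 27556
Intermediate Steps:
V(G) = 1
A(q) = -30 (A(q) = -3*10 = -30)
(196 + A((-5 + V(-1))*5))² = (196 - 30)² = 166² = 27556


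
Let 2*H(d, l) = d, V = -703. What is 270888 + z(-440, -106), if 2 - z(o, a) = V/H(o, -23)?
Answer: 59595097/220 ≈ 2.7089e+5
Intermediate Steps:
H(d, l) = d/2
z(o, a) = 2 + 1406/o (z(o, a) = 2 - (-703)/(o/2) = 2 - (-703)*2/o = 2 - (-1406)/o = 2 + 1406/o)
270888 + z(-440, -106) = 270888 + (2 + 1406/(-440)) = 270888 + (2 + 1406*(-1/440)) = 270888 + (2 - 703/220) = 270888 - 263/220 = 59595097/220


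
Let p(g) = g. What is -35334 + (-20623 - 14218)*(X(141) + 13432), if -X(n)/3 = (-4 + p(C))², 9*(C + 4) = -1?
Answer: -12450862753/27 ≈ -4.6114e+8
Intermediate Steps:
C = -37/9 (C = -4 + (⅑)*(-1) = -4 - ⅑ = -37/9 ≈ -4.1111)
X(n) = -5329/27 (X(n) = -3*(-4 - 37/9)² = -3*(-73/9)² = -3*5329/81 = -5329/27)
-35334 + (-20623 - 14218)*(X(141) + 13432) = -35334 + (-20623 - 14218)*(-5329/27 + 13432) = -35334 - 34841*357335/27 = -35334 - 12449908735/27 = -12450862753/27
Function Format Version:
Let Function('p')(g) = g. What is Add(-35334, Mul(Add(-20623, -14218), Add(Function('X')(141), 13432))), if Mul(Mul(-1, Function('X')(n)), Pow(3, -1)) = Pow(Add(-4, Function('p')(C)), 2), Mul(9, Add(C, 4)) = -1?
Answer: Rational(-12450862753, 27) ≈ -4.6114e+8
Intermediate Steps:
C = Rational(-37, 9) (C = Add(-4, Mul(Rational(1, 9), -1)) = Add(-4, Rational(-1, 9)) = Rational(-37, 9) ≈ -4.1111)
Function('X')(n) = Rational(-5329, 27) (Function('X')(n) = Mul(-3, Pow(Add(-4, Rational(-37, 9)), 2)) = Mul(-3, Pow(Rational(-73, 9), 2)) = Mul(-3, Rational(5329, 81)) = Rational(-5329, 27))
Add(-35334, Mul(Add(-20623, -14218), Add(Function('X')(141), 13432))) = Add(-35334, Mul(Add(-20623, -14218), Add(Rational(-5329, 27), 13432))) = Add(-35334, Mul(-34841, Rational(357335, 27))) = Add(-35334, Rational(-12449908735, 27)) = Rational(-12450862753, 27)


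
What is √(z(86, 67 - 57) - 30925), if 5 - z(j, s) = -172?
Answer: 2*I*√7687 ≈ 175.35*I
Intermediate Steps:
z(j, s) = 177 (z(j, s) = 5 - 1*(-172) = 5 + 172 = 177)
√(z(86, 67 - 57) - 30925) = √(177 - 30925) = √(-30748) = 2*I*√7687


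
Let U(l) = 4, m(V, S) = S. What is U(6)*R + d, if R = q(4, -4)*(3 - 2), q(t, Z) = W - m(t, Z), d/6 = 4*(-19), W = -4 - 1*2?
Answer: -464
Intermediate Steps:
W = -6 (W = -4 - 2 = -6)
d = -456 (d = 6*(4*(-19)) = 6*(-76) = -456)
q(t, Z) = -6 - Z
R = -2 (R = (-6 - 1*(-4))*(3 - 2) = (-6 + 4)*1 = -2*1 = -2)
U(6)*R + d = 4*(-2) - 456 = -8 - 456 = -464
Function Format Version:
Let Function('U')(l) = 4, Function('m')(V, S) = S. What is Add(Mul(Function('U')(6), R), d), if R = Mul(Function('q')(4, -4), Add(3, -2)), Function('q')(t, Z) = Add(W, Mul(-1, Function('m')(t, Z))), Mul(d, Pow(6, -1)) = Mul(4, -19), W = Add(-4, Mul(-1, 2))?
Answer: -464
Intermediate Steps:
W = -6 (W = Add(-4, -2) = -6)
d = -456 (d = Mul(6, Mul(4, -19)) = Mul(6, -76) = -456)
Function('q')(t, Z) = Add(-6, Mul(-1, Z))
R = -2 (R = Mul(Add(-6, Mul(-1, -4)), Add(3, -2)) = Mul(Add(-6, 4), 1) = Mul(-2, 1) = -2)
Add(Mul(Function('U')(6), R), d) = Add(Mul(4, -2), -456) = Add(-8, -456) = -464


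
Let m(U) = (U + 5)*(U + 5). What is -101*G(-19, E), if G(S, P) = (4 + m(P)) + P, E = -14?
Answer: -7171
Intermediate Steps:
m(U) = (5 + U)² (m(U) = (5 + U)*(5 + U) = (5 + U)²)
G(S, P) = 4 + P + (5 + P)² (G(S, P) = (4 + (5 + P)²) + P = 4 + P + (5 + P)²)
-101*G(-19, E) = -101*(4 - 14 + (5 - 14)²) = -101*(4 - 14 + (-9)²) = -101*(4 - 14 + 81) = -101*71 = -7171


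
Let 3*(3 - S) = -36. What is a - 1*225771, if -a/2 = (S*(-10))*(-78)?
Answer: -249171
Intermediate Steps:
S = 15 (S = 3 - ⅓*(-36) = 3 + 12 = 15)
a = -23400 (a = -2*15*(-10)*(-78) = -(-300)*(-78) = -2*11700 = -23400)
a - 1*225771 = -23400 - 1*225771 = -23400 - 225771 = -249171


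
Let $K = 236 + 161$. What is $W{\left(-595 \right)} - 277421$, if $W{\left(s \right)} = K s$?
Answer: $-513636$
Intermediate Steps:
$K = 397$
$W{\left(s \right)} = 397 s$
$W{\left(-595 \right)} - 277421 = 397 \left(-595\right) - 277421 = -236215 - 277421 = -513636$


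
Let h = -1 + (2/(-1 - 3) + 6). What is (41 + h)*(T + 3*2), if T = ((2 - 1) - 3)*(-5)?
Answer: 728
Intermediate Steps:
T = 10 (T = (1 - 3)*(-5) = -2*(-5) = 10)
h = 9/2 (h = -1 + (2/(-4) + 6) = -1 + (2*(-1/4) + 6) = -1 + (-1/2 + 6) = -1 + 11/2 = 9/2 ≈ 4.5000)
(41 + h)*(T + 3*2) = (41 + 9/2)*(10 + 3*2) = 91*(10 + 6)/2 = (91/2)*16 = 728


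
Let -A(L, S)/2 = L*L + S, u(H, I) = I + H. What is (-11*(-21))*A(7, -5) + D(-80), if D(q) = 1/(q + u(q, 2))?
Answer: -3211825/158 ≈ -20328.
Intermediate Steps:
u(H, I) = H + I
D(q) = 1/(2 + 2*q) (D(q) = 1/(q + (q + 2)) = 1/(q + (2 + q)) = 1/(2 + 2*q))
A(L, S) = -2*S - 2*L² (A(L, S) = -2*(L*L + S) = -2*(L² + S) = -2*(S + L²) = -2*S - 2*L²)
(-11*(-21))*A(7, -5) + D(-80) = (-11*(-21))*(-2*(-5) - 2*7²) + 1/(2*(1 - 80)) = 231*(10 - 2*49) + (½)/(-79) = 231*(10 - 98) + (½)*(-1/79) = 231*(-88) - 1/158 = -20328 - 1/158 = -3211825/158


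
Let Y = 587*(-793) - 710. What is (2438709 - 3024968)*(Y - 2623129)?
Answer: 1811147516470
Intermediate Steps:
Y = -466201 (Y = -465491 - 710 = -466201)
(2438709 - 3024968)*(Y - 2623129) = (2438709 - 3024968)*(-466201 - 2623129) = -586259*(-3089330) = 1811147516470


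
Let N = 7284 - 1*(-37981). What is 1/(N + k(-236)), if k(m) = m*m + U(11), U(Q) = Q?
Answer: 1/100972 ≈ 9.9037e-6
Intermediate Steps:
N = 45265 (N = 7284 + 37981 = 45265)
k(m) = 11 + m² (k(m) = m*m + 11 = m² + 11 = 11 + m²)
1/(N + k(-236)) = 1/(45265 + (11 + (-236)²)) = 1/(45265 + (11 + 55696)) = 1/(45265 + 55707) = 1/100972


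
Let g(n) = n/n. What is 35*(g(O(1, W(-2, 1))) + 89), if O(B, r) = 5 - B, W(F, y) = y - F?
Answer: 3150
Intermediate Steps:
g(n) = 1
35*(g(O(1, W(-2, 1))) + 89) = 35*(1 + 89) = 35*90 = 3150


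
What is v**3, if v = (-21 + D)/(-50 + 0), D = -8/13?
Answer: 22188041/274625000 ≈ 0.080794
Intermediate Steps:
D = -8/13 (D = -8*1/13 = -8/13 ≈ -0.61539)
v = 281/650 (v = (-21 - 8/13)/(-50 + 0) = -281/13/(-50) = -281/13*(-1/50) = 281/650 ≈ 0.43231)
v**3 = (281/650)**3 = 22188041/274625000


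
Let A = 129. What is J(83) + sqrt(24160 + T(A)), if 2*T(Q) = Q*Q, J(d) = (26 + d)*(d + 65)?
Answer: 16132 + sqrt(129922)/2 ≈ 16312.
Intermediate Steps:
J(d) = (26 + d)*(65 + d)
T(Q) = Q**2/2 (T(Q) = (Q*Q)/2 = Q**2/2)
J(83) + sqrt(24160 + T(A)) = (1690 + 83**2 + 91*83) + sqrt(24160 + (1/2)*129**2) = (1690 + 6889 + 7553) + sqrt(24160 + (1/2)*16641) = 16132 + sqrt(24160 + 16641/2) = 16132 + sqrt(64961/2) = 16132 + sqrt(129922)/2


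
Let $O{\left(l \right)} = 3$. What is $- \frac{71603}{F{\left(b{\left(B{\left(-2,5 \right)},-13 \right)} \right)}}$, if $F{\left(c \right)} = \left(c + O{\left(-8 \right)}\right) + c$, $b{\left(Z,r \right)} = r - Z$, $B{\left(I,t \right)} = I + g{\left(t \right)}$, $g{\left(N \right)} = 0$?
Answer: $\frac{71603}{19} \approx 3768.6$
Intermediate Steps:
$B{\left(I,t \right)} = I$ ($B{\left(I,t \right)} = I + 0 = I$)
$F{\left(c \right)} = 3 + 2 c$ ($F{\left(c \right)} = \left(c + 3\right) + c = \left(3 + c\right) + c = 3 + 2 c$)
$- \frac{71603}{F{\left(b{\left(B{\left(-2,5 \right)},-13 \right)} \right)}} = - \frac{71603}{3 + 2 \left(-13 - -2\right)} = - \frac{71603}{3 + 2 \left(-13 + 2\right)} = - \frac{71603}{3 + 2 \left(-11\right)} = - \frac{71603}{3 - 22} = - \frac{71603}{-19} = \left(-71603\right) \left(- \frac{1}{19}\right) = \frac{71603}{19}$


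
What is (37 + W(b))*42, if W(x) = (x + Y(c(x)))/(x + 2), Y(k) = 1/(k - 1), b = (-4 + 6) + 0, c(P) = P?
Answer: 3171/2 ≈ 1585.5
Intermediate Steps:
b = 2 (b = 2 + 0 = 2)
Y(k) = 1/(-1 + k)
W(x) = (x + 1/(-1 + x))/(2 + x) (W(x) = (x + 1/(-1 + x))/(x + 2) = (x + 1/(-1 + x))/(2 + x))
(37 + W(b))*42 = (37 + (1 + 2*(-1 + 2))/((-1 + 2)*(2 + 2)))*42 = (37 + (1 + 2*1)/(1*4))*42 = (37 + 1*(¼)*(1 + 2))*42 = (37 + 1*(¼)*3)*42 = (37 + ¾)*42 = (151/4)*42 = 3171/2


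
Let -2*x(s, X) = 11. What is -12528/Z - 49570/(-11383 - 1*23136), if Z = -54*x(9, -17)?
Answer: -15471546/379709 ≈ -40.746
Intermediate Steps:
x(s, X) = -11/2 (x(s, X) = -1/2*11 = -11/2)
Z = 297 (Z = -54*(-11/2) = 297)
-12528/Z - 49570/(-11383 - 1*23136) = -12528/297 - 49570/(-11383 - 1*23136) = -12528*1/297 - 49570/(-11383 - 23136) = -464/11 - 49570/(-34519) = -464/11 - 49570*(-1/34519) = -464/11 + 49570/34519 = -15471546/379709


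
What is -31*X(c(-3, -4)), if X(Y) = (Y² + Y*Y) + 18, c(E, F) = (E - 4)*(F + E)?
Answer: -149420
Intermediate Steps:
c(E, F) = (-4 + E)*(E + F)
X(Y) = 18 + 2*Y² (X(Y) = (Y² + Y²) + 18 = 2*Y² + 18 = 18 + 2*Y²)
-31*X(c(-3, -4)) = -31*(18 + 2*((-3)² - 4*(-3) - 4*(-4) - 3*(-4))²) = -31*(18 + 2*(9 + 12 + 16 + 12)²) = -31*(18 + 2*49²) = -31*(18 + 2*2401) = -31*(18 + 4802) = -31*4820 = -149420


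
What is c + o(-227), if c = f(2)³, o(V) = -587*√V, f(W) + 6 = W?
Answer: -64 - 587*I*√227 ≈ -64.0 - 8844.0*I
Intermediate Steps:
f(W) = -6 + W
c = -64 (c = (-6 + 2)³ = (-4)³ = -64)
c + o(-227) = -64 - 587*I*√227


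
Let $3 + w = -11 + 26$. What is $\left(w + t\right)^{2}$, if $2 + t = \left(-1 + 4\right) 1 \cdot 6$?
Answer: $784$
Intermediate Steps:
$w = 12$ ($w = -3 + \left(-11 + 26\right) = -3 + 15 = 12$)
$t = 16$ ($t = -2 + \left(-1 + 4\right) 1 \cdot 6 = -2 + 3 \cdot 6 = -2 + 18 = 16$)
$\left(w + t\right)^{2} = \left(12 + 16\right)^{2} = 28^{2} = 784$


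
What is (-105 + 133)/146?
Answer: 14/73 ≈ 0.19178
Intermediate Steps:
(-105 + 133)/146 = 28*(1/146) = 14/73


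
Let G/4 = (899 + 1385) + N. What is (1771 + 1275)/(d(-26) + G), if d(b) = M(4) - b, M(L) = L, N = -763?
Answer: 1523/3057 ≈ 0.49820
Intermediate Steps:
d(b) = 4 - b
G = 6084 (G = 4*((899 + 1385) - 763) = 4*(2284 - 763) = 4*1521 = 6084)
(1771 + 1275)/(d(-26) + G) = (1771 + 1275)/((4 - 1*(-26)) + 6084) = 3046/((4 + 26) + 6084) = 3046/(30 + 6084) = 3046/6114 = 3046*(1/6114) = 1523/3057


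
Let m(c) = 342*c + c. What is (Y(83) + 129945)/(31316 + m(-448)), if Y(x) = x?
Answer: -32507/30587 ≈ -1.0628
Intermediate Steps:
m(c) = 343*c
(Y(83) + 129945)/(31316 + m(-448)) = (83 + 129945)/(31316 + 343*(-448)) = 130028/(31316 - 153664) = 130028/(-122348) = 130028*(-1/122348) = -32507/30587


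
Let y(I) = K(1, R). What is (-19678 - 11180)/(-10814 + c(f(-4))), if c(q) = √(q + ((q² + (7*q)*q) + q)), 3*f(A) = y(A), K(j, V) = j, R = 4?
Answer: 1501642854/526241675 + 46287*√14/526241675 ≈ 2.8539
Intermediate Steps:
y(I) = 1
f(A) = ⅓ (f(A) = (⅓)*1 = ⅓)
c(q) = √(2*q + 8*q²) (c(q) = √(q + ((q² + 7*q²) + q)) = √(q + (8*q² + q)) = √(q + (q + 8*q²)) = √(2*q + 8*q²))
(-19678 - 11180)/(-10814 + c(f(-4))) = (-19678 - 11180)/(-10814 + √2*√((1 + 4*(⅓))/3)) = -30858/(-10814 + √2*√((1 + 4/3)/3)) = -30858/(-10814 + √2*√((⅓)*(7/3))) = -30858/(-10814 + √2*√(7/9)) = -30858/(-10814 + √2*(√7/3)) = -30858/(-10814 + √14/3)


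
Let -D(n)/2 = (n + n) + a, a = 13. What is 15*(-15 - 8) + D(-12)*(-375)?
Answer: -8595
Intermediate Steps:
D(n) = -26 - 4*n (D(n) = -2*((n + n) + 13) = -2*(2*n + 13) = -2*(13 + 2*n) = -26 - 4*n)
15*(-15 - 8) + D(-12)*(-375) = 15*(-15 - 8) + (-26 - 4*(-12))*(-375) = 15*(-23) + (-26 + 48)*(-375) = -345 + 22*(-375) = -345 - 8250 = -8595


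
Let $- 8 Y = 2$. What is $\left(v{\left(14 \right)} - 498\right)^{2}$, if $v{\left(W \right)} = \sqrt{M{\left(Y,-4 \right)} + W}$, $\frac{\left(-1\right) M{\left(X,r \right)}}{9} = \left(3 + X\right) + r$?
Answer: $\frac{\left(996 - \sqrt{101}\right)^{2}}{4} \approx 2.4302 \cdot 10^{5}$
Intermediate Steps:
$Y = - \frac{1}{4}$ ($Y = \left(- \frac{1}{8}\right) 2 = - \frac{1}{4} \approx -0.25$)
$M{\left(X,r \right)} = -27 - 9 X - 9 r$ ($M{\left(X,r \right)} = - 9 \left(\left(3 + X\right) + r\right) = - 9 \left(3 + X + r\right) = -27 - 9 X - 9 r$)
$v{\left(W \right)} = \sqrt{\frac{45}{4} + W}$ ($v{\left(W \right)} = \sqrt{\left(-27 - - \frac{9}{4} - -36\right) + W} = \sqrt{\left(-27 + \frac{9}{4} + 36\right) + W} = \sqrt{\frac{45}{4} + W}$)
$\left(v{\left(14 \right)} - 498\right)^{2} = \left(\frac{\sqrt{45 + 4 \cdot 14}}{2} - 498\right)^{2} = \left(\frac{\sqrt{45 + 56}}{2} - 498\right)^{2} = \left(\frac{\sqrt{101}}{2} - 498\right)^{2} = \left(-498 + \frac{\sqrt{101}}{2}\right)^{2}$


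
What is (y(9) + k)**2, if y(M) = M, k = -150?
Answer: 19881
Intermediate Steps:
(y(9) + k)**2 = (9 - 150)**2 = (-141)**2 = 19881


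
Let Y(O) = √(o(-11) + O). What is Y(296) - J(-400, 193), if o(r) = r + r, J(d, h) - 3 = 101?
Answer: -104 + √274 ≈ -87.447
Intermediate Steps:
J(d, h) = 104 (J(d, h) = 3 + 101 = 104)
o(r) = 2*r
Y(O) = √(-22 + O) (Y(O) = √(2*(-11) + O) = √(-22 + O))
Y(296) - J(-400, 193) = √(-22 + 296) - 1*104 = √274 - 104 = -104 + √274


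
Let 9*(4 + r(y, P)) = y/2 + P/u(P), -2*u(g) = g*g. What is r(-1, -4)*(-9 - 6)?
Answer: 60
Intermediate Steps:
u(g) = -g**2/2 (u(g) = -g*g/2 = -g**2/2)
r(y, P) = -4 - 2/(9*P) + y/18 (r(y, P) = -4 + (y/2 + P/((-P**2/2)))/9 = -4 + (y*(1/2) + P*(-2/P**2))/9 = -4 + (y/2 - 2/P)/9 = -4 + (-2/(9*P) + y/18) = -4 - 2/(9*P) + y/18)
r(-1, -4)*(-9 - 6) = ((1/18)*(-4 - 4*(-72 - 1))/(-4))*(-9 - 6) = ((1/18)*(-1/4)*(-4 - 4*(-73)))*(-15) = ((1/18)*(-1/4)*(-4 + 292))*(-15) = ((1/18)*(-1/4)*288)*(-15) = -4*(-15) = 60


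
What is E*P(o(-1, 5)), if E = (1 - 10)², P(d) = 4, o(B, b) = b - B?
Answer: 324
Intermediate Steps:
E = 81 (E = (-9)² = 81)
E*P(o(-1, 5)) = 81*4 = 324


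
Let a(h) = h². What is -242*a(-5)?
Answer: -6050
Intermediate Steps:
-242*a(-5) = -242*(-5)² = -242*25 = -6050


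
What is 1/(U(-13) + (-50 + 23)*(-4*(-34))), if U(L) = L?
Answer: -1/3685 ≈ -0.00027137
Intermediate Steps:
1/(U(-13) + (-50 + 23)*(-4*(-34))) = 1/(-13 + (-50 + 23)*(-4*(-34))) = 1/(-13 - 27*136) = 1/(-13 - 3672) = 1/(-3685) = -1/3685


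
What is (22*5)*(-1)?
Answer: -110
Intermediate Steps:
(22*5)*(-1) = 110*(-1) = -110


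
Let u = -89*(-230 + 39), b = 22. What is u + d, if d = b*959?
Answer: 38097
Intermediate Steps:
d = 21098 (d = 22*959 = 21098)
u = 16999 (u = -89*(-191) = 16999)
u + d = 16999 + 21098 = 38097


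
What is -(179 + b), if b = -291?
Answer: 112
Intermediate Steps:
-(179 + b) = -(179 - 291) = -1*(-112) = 112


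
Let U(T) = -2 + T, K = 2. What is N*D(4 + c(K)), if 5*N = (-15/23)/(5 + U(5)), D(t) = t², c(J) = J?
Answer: -27/46 ≈ -0.58696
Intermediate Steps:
N = -3/184 (N = ((-15/23)/(5 + (-2 + 5)))/5 = ((-15*1/23)/(5 + 3))/5 = (-15/23/8)/5 = ((⅛)*(-15/23))/5 = (⅕)*(-15/184) = -3/184 ≈ -0.016304)
N*D(4 + c(K)) = -3*(4 + 2)²/184 = -3/184*6² = -3/184*36 = -27/46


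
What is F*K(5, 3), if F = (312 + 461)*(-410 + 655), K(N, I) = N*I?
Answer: 2840775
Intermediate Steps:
K(N, I) = I*N
F = 189385 (F = 773*245 = 189385)
F*K(5, 3) = 189385*(3*5) = 189385*15 = 2840775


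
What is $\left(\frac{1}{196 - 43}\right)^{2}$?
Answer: $\frac{1}{23409} \approx 4.2719 \cdot 10^{-5}$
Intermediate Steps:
$\left(\frac{1}{196 - 43}\right)^{2} = \left(\frac{1}{153}\right)^{2} = \frac{1}{23409}$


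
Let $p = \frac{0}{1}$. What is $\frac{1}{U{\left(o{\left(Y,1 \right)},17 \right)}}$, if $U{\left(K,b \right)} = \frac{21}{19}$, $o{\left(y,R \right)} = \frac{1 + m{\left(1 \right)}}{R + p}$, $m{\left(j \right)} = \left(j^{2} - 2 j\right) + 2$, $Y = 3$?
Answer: $\frac{19}{21} \approx 0.90476$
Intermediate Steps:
$m{\left(j \right)} = 2 + j^{2} - 2 j$
$p = 0$ ($p = 0 \cdot 1 = 0$)
$o{\left(y,R \right)} = \frac{2}{R}$ ($o{\left(y,R \right)} = \frac{1 + \left(2 + 1^{2} - 2\right)}{R + 0} = \frac{1 + \left(2 + 1 - 2\right)}{R} = \frac{1 + 1}{R} = \frac{2}{R}$)
$U{\left(K,b \right)} = \frac{21}{19}$ ($U{\left(K,b \right)} = 21 \cdot \frac{1}{19} = \frac{21}{19}$)
$\frac{1}{U{\left(o{\left(Y,1 \right)},17 \right)}} = \frac{1}{\frac{21}{19}} = \frac{19}{21}$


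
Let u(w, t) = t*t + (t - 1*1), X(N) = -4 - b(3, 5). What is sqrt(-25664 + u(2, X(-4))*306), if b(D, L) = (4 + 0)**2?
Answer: sqrt(90310) ≈ 300.52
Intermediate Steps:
b(D, L) = 16 (b(D, L) = 4**2 = 16)
X(N) = -20 (X(N) = -4 - 1*16 = -4 - 16 = -20)
u(w, t) = -1 + t + t**2 (u(w, t) = t**2 + (t - 1) = t**2 + (-1 + t) = -1 + t + t**2)
sqrt(-25664 + u(2, X(-4))*306) = sqrt(-25664 + (-1 - 20 + (-20)**2)*306) = sqrt(-25664 + (-1 - 20 + 400)*306) = sqrt(-25664 + 379*306) = sqrt(-25664 + 115974) = sqrt(90310)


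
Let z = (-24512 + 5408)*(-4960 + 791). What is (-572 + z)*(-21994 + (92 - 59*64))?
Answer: -2045098734712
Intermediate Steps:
z = 79644576 (z = -19104*(-4169) = 79644576)
(-572 + z)*(-21994 + (92 - 59*64)) = (-572 + 79644576)*(-21994 + (92 - 59*64)) = 79644004*(-21994 + (92 - 3776)) = 79644004*(-21994 - 3684) = 79644004*(-25678) = -2045098734712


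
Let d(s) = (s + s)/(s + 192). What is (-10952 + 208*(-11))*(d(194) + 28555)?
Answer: -72969731160/193 ≈ -3.7808e+8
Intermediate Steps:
d(s) = 2*s/(192 + s) (d(s) = (2*s)/(192 + s) = 2*s/(192 + s))
(-10952 + 208*(-11))*(d(194) + 28555) = (-10952 + 208*(-11))*(2*194/(192 + 194) + 28555) = (-10952 - 2288)*(2*194/386 + 28555) = -13240*(2*194*(1/386) + 28555) = -13240*(194/193 + 28555) = -13240*5511309/193 = -72969731160/193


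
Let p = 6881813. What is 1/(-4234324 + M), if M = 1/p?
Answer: -6881813/29139825949411 ≈ -2.3617e-7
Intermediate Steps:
M = 1/6881813 ≈ 1.4531e-7
1/(-4234324 + M) = 1/(-4234324 + 1/6881813) = 1/(-29139825949411/6881813) = -6881813/29139825949411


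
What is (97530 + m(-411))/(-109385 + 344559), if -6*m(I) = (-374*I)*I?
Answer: 10626939/235174 ≈ 45.188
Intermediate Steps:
m(I) = 187*I²/3 (m(I) = -(-374*I)*I/6 = -(-187)*I²/3 = 187*I²/3)
(97530 + m(-411))/(-109385 + 344559) = (97530 + (187/3)*(-411)²)/(-109385 + 344559) = (97530 + (187/3)*168921)/235174 = (97530 + 10529409)*(1/235174) = 10626939*(1/235174) = 10626939/235174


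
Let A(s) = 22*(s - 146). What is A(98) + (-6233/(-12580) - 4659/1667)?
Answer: -22193447969/20970860 ≈ -1058.3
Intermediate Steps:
A(s) = -3212 + 22*s (A(s) = 22*(-146 + s) = -3212 + 22*s)
A(98) + (-6233/(-12580) - 4659/1667) = (-3212 + 22*98) + (-6233/(-12580) - 4659/1667) = (-3212 + 2156) + (-6233*(-1/12580) - 4659*1/1667) = -1056 + (6233/12580 - 4659/1667) = -1056 - 48219809/20970860 = -22193447969/20970860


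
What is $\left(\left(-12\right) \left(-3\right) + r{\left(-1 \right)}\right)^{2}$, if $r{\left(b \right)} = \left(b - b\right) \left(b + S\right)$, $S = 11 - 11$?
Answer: $1296$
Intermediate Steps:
$S = 0$ ($S = 11 - 11 = 0$)
$r{\left(b \right)} = 0$ ($r{\left(b \right)} = \left(b - b\right) \left(b + 0\right) = 0 b = 0$)
$\left(\left(-12\right) \left(-3\right) + r{\left(-1 \right)}\right)^{2} = \left(\left(-12\right) \left(-3\right) + 0\right)^{2} = \left(36 + 0\right)^{2} = 36^{2} = 1296$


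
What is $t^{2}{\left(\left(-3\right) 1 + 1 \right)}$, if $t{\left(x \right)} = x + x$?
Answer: $16$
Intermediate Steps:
$t{\left(x \right)} = 2 x$
$t^{2}{\left(\left(-3\right) 1 + 1 \right)} = \left(2 \left(\left(-3\right) 1 + 1\right)\right)^{2} = \left(2 \left(-3 + 1\right)\right)^{2} = \left(2 \left(-2\right)\right)^{2} = \left(-4\right)^{2} = 16$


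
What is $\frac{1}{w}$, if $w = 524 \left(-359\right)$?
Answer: $- \frac{1}{188116} \approx -5.3159 \cdot 10^{-6}$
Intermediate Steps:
$w = -188116$
$\frac{1}{w} = \frac{1}{-188116} = - \frac{1}{188116}$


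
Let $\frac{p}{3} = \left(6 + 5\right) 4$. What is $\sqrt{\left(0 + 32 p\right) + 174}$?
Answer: $\sqrt{4398} \approx 66.317$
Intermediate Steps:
$p = 132$ ($p = 3 \left(6 + 5\right) 4 = 3 \cdot 11 \cdot 4 = 3 \cdot 44 = 132$)
$\sqrt{\left(0 + 32 p\right) + 174} = \sqrt{\left(0 + 32 \cdot 132\right) + 174} = \sqrt{\left(0 + 4224\right) + 174} = \sqrt{4224 + 174} = \sqrt{4398}$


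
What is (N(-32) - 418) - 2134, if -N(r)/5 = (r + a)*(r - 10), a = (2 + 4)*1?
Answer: -8012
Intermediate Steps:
a = 6 (a = 6*1 = 6)
N(r) = -5*(-10 + r)*(6 + r) (N(r) = -5*(r + 6)*(r - 10) = -5*(6 + r)*(-10 + r) = -5*(-10 + r)*(6 + r))
(N(-32) - 418) - 2134 = ((300 - 5*(-32)² + 20*(-32)) - 418) - 2134 = ((300 - 5*1024 - 640) - 418) - 2134 = ((300 - 5120 - 640) - 418) - 2134 = (-5460 - 418) - 2134 = -5878 - 2134 = -8012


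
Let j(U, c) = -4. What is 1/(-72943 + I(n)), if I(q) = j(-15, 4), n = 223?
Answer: -1/72947 ≈ -1.3709e-5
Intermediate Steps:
I(q) = -4
1/(-72943 + I(n)) = 1/(-72943 - 4) = 1/(-72947) = -1/72947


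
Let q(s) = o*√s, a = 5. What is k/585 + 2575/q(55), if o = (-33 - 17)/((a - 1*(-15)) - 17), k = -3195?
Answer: -71/13 - 309*√55/110 ≈ -26.294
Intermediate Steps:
o = -50/3 (o = (-33 - 17)/((5 - 1*(-15)) - 17) = -50/((5 + 15) - 17) = -50/(20 - 17) = -50/3 ≈ -16.667)
q(s) = -50*√s/3
k/585 + 2575/q(55) = -3195/585 + 2575/((-50*√55/3)) = -3195*1/585 + 2575*(-3*√55/2750) = -71/13 - 309*√55/110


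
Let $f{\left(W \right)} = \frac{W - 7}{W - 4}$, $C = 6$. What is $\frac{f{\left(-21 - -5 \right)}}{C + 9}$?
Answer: $\frac{23}{300} \approx 0.076667$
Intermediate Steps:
$f{\left(W \right)} = \frac{-7 + W}{-4 + W}$
$\frac{f{\left(-21 - -5 \right)}}{C + 9} = \frac{\frac{1}{-4 - 16} \left(-7 - 16\right)}{6 + 9} = \frac{\frac{1}{-4 + \left(-21 + 5\right)} \left(-7 + \left(-21 + 5\right)\right)}{15} = \frac{\frac{1}{-4 - 16} \left(-7 - 16\right)}{15} = \frac{\frac{1}{-20} \left(-23\right)}{15} = \frac{\left(- \frac{1}{20}\right) \left(-23\right)}{15} = \frac{1}{15} \cdot \frac{23}{20} = \frac{23}{300}$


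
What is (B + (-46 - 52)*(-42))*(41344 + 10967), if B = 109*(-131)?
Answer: -531636693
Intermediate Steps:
B = -14279
(B + (-46 - 52)*(-42))*(41344 + 10967) = (-14279 + (-46 - 52)*(-42))*(41344 + 10967) = (-14279 - 98*(-42))*52311 = (-14279 + 4116)*52311 = -10163*52311 = -531636693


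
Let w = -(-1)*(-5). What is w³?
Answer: -125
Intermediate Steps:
w = -5 (w = -1*5 = -5)
w³ = (-5)³ = -125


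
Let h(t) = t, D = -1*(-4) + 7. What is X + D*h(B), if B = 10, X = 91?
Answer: 201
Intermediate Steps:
D = 11 (D = 4 + 7 = 11)
X + D*h(B) = 91 + 11*10 = 91 + 110 = 201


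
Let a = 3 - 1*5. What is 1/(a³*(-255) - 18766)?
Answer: -1/16726 ≈ -5.9787e-5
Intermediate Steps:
a = -2 (a = 3 - 5 = -2)
1/(a³*(-255) - 18766) = 1/((-2)³*(-255) - 18766) = 1/(-8*(-255) - 18766) = 1/(2040 - 18766) = 1/(-16726) = -1/16726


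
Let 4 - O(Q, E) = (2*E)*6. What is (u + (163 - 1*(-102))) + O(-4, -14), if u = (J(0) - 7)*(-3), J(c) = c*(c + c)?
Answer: 458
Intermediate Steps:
O(Q, E) = 4 - 12*E (O(Q, E) = 4 - 2*E*6 = 4 - 12*E)
J(c) = 2*c² (J(c) = c*(2*c) = 2*c²)
u = 21 (u = (2*0² - 7)*(-3) = (2*0 - 7)*(-3) = (0 - 7)*(-3) = -7*(-3) = 21)
(u + (163 - 1*(-102))) + O(-4, -14) = (21 + (163 - 1*(-102))) + (4 - 12*(-14)) = (21 + (163 + 102)) + (4 + 168) = (21 + 265) + 172 = 286 + 172 = 458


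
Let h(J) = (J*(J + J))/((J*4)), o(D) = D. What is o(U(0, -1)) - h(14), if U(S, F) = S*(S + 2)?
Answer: -7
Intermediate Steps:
U(S, F) = S*(2 + S)
h(J) = J/2 (h(J) = (J*(2*J))/((4*J)) = (2*J²)*(1/(4*J)) = J/2)
o(U(0, -1)) - h(14) = 0*(2 + 0) - 14/2 = 0*2 - 1*7 = 0 - 7 = -7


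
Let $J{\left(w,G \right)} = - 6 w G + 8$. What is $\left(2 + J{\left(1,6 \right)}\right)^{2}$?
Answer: $676$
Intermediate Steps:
$J{\left(w,G \right)} = 8 - 6 G w$ ($J{\left(w,G \right)} = - 6 G w + 8 = 8 - 6 G w$)
$\left(2 + J{\left(1,6 \right)}\right)^{2} = \left(2 + \left(8 - 36 \cdot 1\right)\right)^{2} = \left(2 + \left(8 - 36\right)\right)^{2} = \left(2 - 28\right)^{2} = \left(-26\right)^{2} = 676$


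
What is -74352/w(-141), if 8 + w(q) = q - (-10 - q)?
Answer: 9294/35 ≈ 265.54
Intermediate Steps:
w(q) = 2 + 2*q (w(q) = -8 + (q - (-10 - q)) = -8 + (q + (10 + q)) = -8 + (10 + 2*q) = 2 + 2*q)
-74352/w(-141) = -74352/(2 + 2*(-141)) = -74352/(2 - 282) = -74352/(-280) = -74352*(-1/280) = 9294/35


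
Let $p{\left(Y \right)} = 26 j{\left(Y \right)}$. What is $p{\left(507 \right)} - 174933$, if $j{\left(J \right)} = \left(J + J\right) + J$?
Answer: $-135387$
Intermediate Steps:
$j{\left(J \right)} = 3 J$ ($j{\left(J \right)} = 2 J + J = 3 J$)
$p{\left(Y \right)} = 78 Y$ ($p{\left(Y \right)} = 26 \cdot 3 Y = 78 Y$)
$p{\left(507 \right)} - 174933 = 78 \cdot 507 - 174933 = 39546 - 174933 = -135387$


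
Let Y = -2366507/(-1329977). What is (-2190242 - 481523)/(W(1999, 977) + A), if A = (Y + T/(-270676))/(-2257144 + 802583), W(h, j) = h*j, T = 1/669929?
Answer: -85204036283948400015309368620/62282963716974182327396180443 ≈ -1.3680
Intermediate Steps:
Y = 215137/120907 (Y = -2366507*(-1/1329977) = 215137/120907 ≈ 1.7794)
T = 1/669929 ≈ 1.4927e-6
A = -39011588647913641/31890542874821849981308 (A = (215137/120907 + (1/669929)/(-270676))/(-2257144 + 802583) = (215137/120907 + (1/669929)*(-1/270676))/(-1454561) = (215137/120907 - 1/181333702004)*(-1/1454561) = (39011588647913641/21924513908197628)*(-1/1454561) = -39011588647913641/31890542874821849981308 ≈ -1.2233e-6)
(-2190242 - 481523)/(W(1999, 977) + A) = (-2190242 - 481523)/(1999*977 - 39011588647913641/31890542874821849981308) = -2671765/(1953023 - 39011588647913641/31890542874821849981308) = -2671765/62282963716974182327396180443/31890542874821849981308 = -2671765*31890542874821849981308/62282963716974182327396180443 = -85204036283948400015309368620/62282963716974182327396180443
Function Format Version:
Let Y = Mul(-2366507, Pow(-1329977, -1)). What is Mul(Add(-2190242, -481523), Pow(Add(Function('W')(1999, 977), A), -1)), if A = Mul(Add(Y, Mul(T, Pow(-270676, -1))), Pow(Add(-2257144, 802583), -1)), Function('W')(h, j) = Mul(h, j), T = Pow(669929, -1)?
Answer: Rational(-85204036283948400015309368620, 62282963716974182327396180443) ≈ -1.3680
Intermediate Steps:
Y = Rational(215137, 120907) (Y = Mul(-2366507, Rational(-1, 1329977)) = Rational(215137, 120907) ≈ 1.7794)
T = Rational(1, 669929) ≈ 1.4927e-6
A = Rational(-39011588647913641, 31890542874821849981308) (A = Mul(Add(Rational(215137, 120907), Mul(Rational(1, 669929), Pow(-270676, -1))), Pow(Add(-2257144, 802583), -1)) = Mul(Add(Rational(215137, 120907), Mul(Rational(1, 669929), Rational(-1, 270676))), Pow(-1454561, -1)) = Mul(Add(Rational(215137, 120907), Rational(-1, 181333702004)), Rational(-1, 1454561)) = Mul(Rational(39011588647913641, 21924513908197628), Rational(-1, 1454561)) = Rational(-39011588647913641, 31890542874821849981308) ≈ -1.2233e-6)
Mul(Add(-2190242, -481523), Pow(Add(Function('W')(1999, 977), A), -1)) = Mul(Add(-2190242, -481523), Pow(Add(Mul(1999, 977), Rational(-39011588647913641, 31890542874821849981308)), -1)) = Mul(-2671765, Pow(Add(1953023, Rational(-39011588647913641, 31890542874821849981308)), -1)) = Mul(-2671765, Pow(Rational(62282963716974182327396180443, 31890542874821849981308), -1)) = Mul(-2671765, Rational(31890542874821849981308, 62282963716974182327396180443)) = Rational(-85204036283948400015309368620, 62282963716974182327396180443)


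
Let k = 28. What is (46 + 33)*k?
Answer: 2212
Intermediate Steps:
(46 + 33)*k = (46 + 33)*28 = 79*28 = 2212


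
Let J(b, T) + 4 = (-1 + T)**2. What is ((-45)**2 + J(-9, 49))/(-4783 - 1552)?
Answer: -865/1267 ≈ -0.68272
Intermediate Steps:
J(b, T) = -4 + (-1 + T)**2
((-45)**2 + J(-9, 49))/(-4783 - 1552) = ((-45)**2 + (-4 + (-1 + 49)**2))/(-4783 - 1552) = (2025 + (-4 + 48**2))/(-6335) = (2025 + (-4 + 2304))*(-1/6335) = (2025 + 2300)*(-1/6335) = 4325*(-1/6335) = -865/1267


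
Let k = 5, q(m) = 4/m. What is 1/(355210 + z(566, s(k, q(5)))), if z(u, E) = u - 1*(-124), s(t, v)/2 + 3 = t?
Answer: 1/355900 ≈ 2.8098e-6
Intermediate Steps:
s(t, v) = -6 + 2*t
z(u, E) = 124 + u (z(u, E) = u + 124 = 124 + u)
1/(355210 + z(566, s(k, q(5)))) = 1/(355210 + (124 + 566)) = 1/(355210 + 690) = 1/355900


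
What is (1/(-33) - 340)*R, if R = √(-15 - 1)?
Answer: -44884*I/33 ≈ -1360.1*I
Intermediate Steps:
R = 4*I (R = √(-16) = 4*I ≈ 4.0*I)
(1/(-33) - 340)*R = (1/(-33) - 340)*(4*I) = (-1/33 - 340)*(4*I) = -44884*I/33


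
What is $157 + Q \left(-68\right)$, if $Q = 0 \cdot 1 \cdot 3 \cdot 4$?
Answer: $157$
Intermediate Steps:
$Q = 0$ ($Q = 0 \cdot 3 \cdot 4 = 0 \cdot 4 = 0$)
$157 + Q \left(-68\right) = 157 + 0 \left(-68\right) = 157 + 0 = 157$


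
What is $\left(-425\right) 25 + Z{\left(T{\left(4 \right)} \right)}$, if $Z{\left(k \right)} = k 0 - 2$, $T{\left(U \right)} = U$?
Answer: $-10627$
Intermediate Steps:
$Z{\left(k \right)} = -2$ ($Z{\left(k \right)} = 0 - 2 = -2$)
$\left(-425\right) 25 + Z{\left(T{\left(4 \right)} \right)} = \left(-425\right) 25 - 2 = -10625 - 2 = -10627$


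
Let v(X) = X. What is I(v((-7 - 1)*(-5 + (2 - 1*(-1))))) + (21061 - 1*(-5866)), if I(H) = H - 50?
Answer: 26893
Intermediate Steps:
I(H) = -50 + H
I(v((-7 - 1)*(-5 + (2 - 1*(-1))))) + (21061 - 1*(-5866)) = (-50 + (-7 - 1)*(-5 + (2 - 1*(-1)))) + (21061 - 1*(-5866)) = (-50 - 8*(-5 + (2 + 1))) + (21061 + 5866) = (-50 - 8*(-5 + 3)) + 26927 = (-50 - 8*(-2)) + 26927 = (-50 + 16) + 26927 = -34 + 26927 = 26893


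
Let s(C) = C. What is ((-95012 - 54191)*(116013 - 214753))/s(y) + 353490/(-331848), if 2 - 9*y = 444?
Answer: -3666664281119135/12223068 ≈ -2.9998e+8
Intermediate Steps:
y = -442/9 (y = 2/9 - 1/9*444 = 2/9 - 148/3 = -442/9 ≈ -49.111)
((-95012 - 54191)*(116013 - 214753))/s(y) + 353490/(-331848) = ((-95012 - 54191)*(116013 - 214753))/(-442/9) + 353490/(-331848) = -149203*(-98740)*(-9/442) + 353490*(-1/331848) = 14732304220*(-9/442) - 58915/55308 = -66295368990/221 - 58915/55308 = -3666664281119135/12223068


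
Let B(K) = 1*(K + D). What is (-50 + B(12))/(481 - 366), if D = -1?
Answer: -39/115 ≈ -0.33913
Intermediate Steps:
B(K) = -1 + K (B(K) = 1*(K - 1) = 1*(-1 + K) = -1 + K)
(-50 + B(12))/(481 - 366) = (-50 + (-1 + 12))/(481 - 366) = (-50 + 11)/115 = -39*1/115 = -39/115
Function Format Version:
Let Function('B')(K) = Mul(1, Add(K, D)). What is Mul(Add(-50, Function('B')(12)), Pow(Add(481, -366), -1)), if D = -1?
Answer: Rational(-39, 115) ≈ -0.33913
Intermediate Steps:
Function('B')(K) = Add(-1, K) (Function('B')(K) = Mul(1, Add(K, -1)) = Mul(1, Add(-1, K)) = Add(-1, K))
Mul(Add(-50, Function('B')(12)), Pow(Add(481, -366), -1)) = Mul(Add(-50, Add(-1, 12)), Pow(Add(481, -366), -1)) = Mul(Add(-50, 11), Pow(115, -1)) = Mul(-39, Rational(1, 115)) = Rational(-39, 115)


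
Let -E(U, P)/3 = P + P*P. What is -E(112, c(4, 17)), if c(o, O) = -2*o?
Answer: 168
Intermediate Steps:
E(U, P) = -3*P - 3*P² (E(U, P) = -3*(P + P*P) = -3*(P + P²) = -3*P - 3*P²)
-E(112, c(4, 17)) = -(-3)*(-2*4)*(1 - 2*4) = -(-3)*(-8)*(1 - 8) = -(-3)*(-8)*(-7) = -1*(-168) = 168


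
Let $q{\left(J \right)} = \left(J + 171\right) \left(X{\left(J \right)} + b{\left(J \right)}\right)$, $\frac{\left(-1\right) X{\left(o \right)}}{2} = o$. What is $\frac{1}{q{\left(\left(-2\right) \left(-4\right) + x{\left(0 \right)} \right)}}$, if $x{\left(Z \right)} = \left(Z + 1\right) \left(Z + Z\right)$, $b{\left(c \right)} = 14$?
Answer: $- \frac{1}{358} \approx -0.0027933$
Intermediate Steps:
$X{\left(o \right)} = - 2 o$
$x{\left(Z \right)} = 2 Z \left(1 + Z\right)$ ($x{\left(Z \right)} = \left(1 + Z\right) 2 Z = 2 Z \left(1 + Z\right)$)
$q{\left(J \right)} = \left(14 - 2 J\right) \left(171 + J\right)$ ($q{\left(J \right)} = \left(J + 171\right) \left(- 2 J + 14\right) = \left(171 + J\right) \left(14 - 2 J\right) = \left(14 - 2 J\right) \left(171 + J\right)$)
$\frac{1}{q{\left(\left(-2\right) \left(-4\right) + x{\left(0 \right)} \right)}} = \frac{1}{2394 - 328 \left(\left(-2\right) \left(-4\right) + 2 \cdot 0 \left(1 + 0\right)\right) - 2 \left(\left(-2\right) \left(-4\right) + 2 \cdot 0 \left(1 + 0\right)\right)^{2}} = \frac{1}{2394 - 328 \left(8 + 2 \cdot 0 \cdot 1\right) - 2 \left(8 + 2 \cdot 0 \cdot 1\right)^{2}} = \frac{1}{2394 - 328 \left(8 + 0\right) - 2 \left(8 + 0\right)^{2}} = \frac{1}{2394 - 2624 - 2 \cdot 8^{2}} = \frac{1}{2394 - 2624 - 128} = \frac{1}{-358} = - \frac{1}{358}$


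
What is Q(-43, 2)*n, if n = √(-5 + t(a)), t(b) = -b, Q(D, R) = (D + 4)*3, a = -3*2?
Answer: -117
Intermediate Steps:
a = -6
Q(D, R) = 12 + 3*D (Q(D, R) = (4 + D)*3 = 12 + 3*D)
n = 1 (n = √(-5 - 1*(-6)) = √(-5 + 6) = √1 = 1)
Q(-43, 2)*n = (12 + 3*(-43))*1 = (12 - 129)*1 = -117*1 = -117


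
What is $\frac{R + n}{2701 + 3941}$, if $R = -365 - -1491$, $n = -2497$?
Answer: $- \frac{457}{2214} \approx -0.20641$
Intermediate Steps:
$R = 1126$ ($R = -365 + 1491 = 1126$)
$\frac{R + n}{2701 + 3941} = \frac{1126 - 2497}{2701 + 3941} = - \frac{1371}{6642} = \left(-1371\right) \frac{1}{6642} = - \frac{457}{2214}$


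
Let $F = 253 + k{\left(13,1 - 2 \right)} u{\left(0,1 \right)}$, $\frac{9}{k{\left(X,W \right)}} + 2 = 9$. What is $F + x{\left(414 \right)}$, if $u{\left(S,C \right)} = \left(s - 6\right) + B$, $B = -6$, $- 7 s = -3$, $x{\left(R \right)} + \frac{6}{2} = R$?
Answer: $\frac{31807}{49} \approx 649.12$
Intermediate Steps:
$x{\left(R \right)} = -3 + R$
$s = \frac{3}{7}$ ($s = \left(- \frac{1}{7}\right) \left(-3\right) = \frac{3}{7} \approx 0.42857$)
$k{\left(X,W \right)} = \frac{9}{7}$ ($k{\left(X,W \right)} = \frac{9}{-2 + 9} = \frac{9}{7}$)
$u{\left(S,C \right)} = - \frac{81}{7}$ ($u{\left(S,C \right)} = \left(\frac{3}{7} - 6\right) - 6 = - \frac{39}{7} - 6 = - \frac{81}{7}$)
$F = \frac{11668}{49}$ ($F = 253 + \frac{9}{7} \left(- \frac{81}{7}\right) = 253 - \frac{729}{49} = \frac{11668}{49} \approx 238.12$)
$F + x{\left(414 \right)} = \frac{11668}{49} + \left(-3 + 414\right) = \frac{11668}{49} + 411 = \frac{31807}{49}$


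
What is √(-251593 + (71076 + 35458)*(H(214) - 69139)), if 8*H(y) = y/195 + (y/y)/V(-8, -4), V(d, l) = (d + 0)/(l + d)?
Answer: I*√4481396056085910/780 ≈ 85825.0*I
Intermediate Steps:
V(d, l) = d/(d + l)
H(y) = 3/16 + y/1560 (H(y) = (y/195 + (y/y)/((-8/(-8 - 4))))/8 = (y*(1/195) + 1/(-8/(-12)))/8 = (y/195 + 1/(-8*(-1/12)))/8 = (y/195 + 1/(⅔))/8 = (y/195 + 1*(3/2))/8 = (y/195 + 3/2)/8 = (3/2 + y/195)/8 = 3/16 + y/1560)
√(-251593 + (71076 + 35458)*(H(214) - 69139)) = √(-251593 + (71076 + 35458)*((3/16 + (1/1560)*214) - 69139)) = √(-251593 + 106534*((3/16 + 107/780) - 69139)) = √(-251593 + 106534*(1013/3120 - 69139)) = √(-251593 + 106534*(-215712667/3120)) = √(-251593 - 11490366633089/1560) = √(-11490759118169/1560) = I*√4481396056085910/780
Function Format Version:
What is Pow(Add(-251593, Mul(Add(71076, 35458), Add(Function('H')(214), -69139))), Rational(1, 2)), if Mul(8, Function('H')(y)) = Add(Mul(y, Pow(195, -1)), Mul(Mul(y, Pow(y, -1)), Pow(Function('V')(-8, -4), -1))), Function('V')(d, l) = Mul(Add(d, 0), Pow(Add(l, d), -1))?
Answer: Mul(Rational(1, 780), I, Pow(4481396056085910, Rational(1, 2))) ≈ Mul(85825., I)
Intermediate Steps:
Function('V')(d, l) = Mul(d, Pow(Add(d, l), -1))
Function('H')(y) = Add(Rational(3, 16), Mul(Rational(1, 1560), y)) (Function('H')(y) = Mul(Rational(1, 8), Add(Mul(y, Pow(195, -1)), Mul(Mul(y, Pow(y, -1)), Pow(Mul(-8, Pow(Add(-8, -4), -1)), -1)))) = Mul(Rational(1, 8), Add(Mul(y, Rational(1, 195)), Mul(1, Pow(Mul(-8, Pow(-12, -1)), -1)))) = Mul(Rational(1, 8), Add(Mul(Rational(1, 195), y), Mul(1, Pow(Mul(-8, Rational(-1, 12)), -1)))) = Mul(Rational(1, 8), Add(Mul(Rational(1, 195), y), Mul(1, Pow(Rational(2, 3), -1)))) = Mul(Rational(1, 8), Add(Mul(Rational(1, 195), y), Mul(1, Rational(3, 2)))) = Mul(Rational(1, 8), Add(Mul(Rational(1, 195), y), Rational(3, 2))) = Mul(Rational(1, 8), Add(Rational(3, 2), Mul(Rational(1, 195), y))) = Add(Rational(3, 16), Mul(Rational(1, 1560), y)))
Pow(Add(-251593, Mul(Add(71076, 35458), Add(Function('H')(214), -69139))), Rational(1, 2)) = Pow(Add(-251593, Mul(Add(71076, 35458), Add(Add(Rational(3, 16), Mul(Rational(1, 1560), 214)), -69139))), Rational(1, 2)) = Pow(Add(-251593, Mul(106534, Add(Add(Rational(3, 16), Rational(107, 780)), -69139))), Rational(1, 2)) = Pow(Add(-251593, Mul(106534, Add(Rational(1013, 3120), -69139))), Rational(1, 2)) = Pow(Add(-251593, Mul(106534, Rational(-215712667, 3120))), Rational(1, 2)) = Pow(Add(-251593, Rational(-11490366633089, 1560)), Rational(1, 2)) = Pow(Rational(-11490759118169, 1560), Rational(1, 2)) = Mul(Rational(1, 780), I, Pow(4481396056085910, Rational(1, 2)))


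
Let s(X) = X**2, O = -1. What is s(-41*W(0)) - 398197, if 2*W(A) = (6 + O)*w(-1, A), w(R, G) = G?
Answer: -398197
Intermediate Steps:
W(A) = 5*A/2 (W(A) = ((6 - 1)*A)/2 = (5*A)/2 = 5*A/2)
s(-41*W(0)) - 398197 = (-205*0/2)**2 - 398197 = (-41*0)**2 - 398197 = 0**2 - 398197 = 0 - 398197 = -398197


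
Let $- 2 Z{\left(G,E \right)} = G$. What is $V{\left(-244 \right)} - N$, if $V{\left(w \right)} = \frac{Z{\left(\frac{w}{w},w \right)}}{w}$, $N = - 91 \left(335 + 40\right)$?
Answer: $\frac{16653001}{488} \approx 34125.0$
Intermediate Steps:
$N = -34125$ ($N = \left(-91\right) 375 = -34125$)
$Z{\left(G,E \right)} = - \frac{G}{2}$
$V{\left(w \right)} = - \frac{1}{2 w}$ ($V{\left(w \right)} = \frac{\left(- \frac{1}{2}\right) \frac{w}{w}}{w} = \frac{\left(- \frac{1}{2}\right) 1}{w} = - \frac{1}{2 w}$)
$V{\left(-244 \right)} - N = - \frac{1}{2 \left(-244\right)} - -34125 = \left(- \frac{1}{2}\right) \left(- \frac{1}{244}\right) + 34125 = \frac{1}{488} + 34125 = \frac{16653001}{488}$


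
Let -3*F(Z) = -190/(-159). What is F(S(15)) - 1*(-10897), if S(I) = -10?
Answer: 5197679/477 ≈ 10897.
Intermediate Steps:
F(Z) = -190/477 (F(Z) = -(-190)/(3*(-159)) = -(-190)*(-1)/(3*159) = -⅓*190/159 = -190/477)
F(S(15)) - 1*(-10897) = -190/477 - 1*(-10897) = -190/477 + 10897 = 5197679/477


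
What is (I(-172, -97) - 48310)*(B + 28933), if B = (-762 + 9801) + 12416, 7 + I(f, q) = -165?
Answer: -2442911016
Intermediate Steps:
I(f, q) = -172 (I(f, q) = -7 - 165 = -172)
B = 21455 (B = 9039 + 12416 = 21455)
(I(-172, -97) - 48310)*(B + 28933) = (-172 - 48310)*(21455 + 28933) = -48482*50388 = -2442911016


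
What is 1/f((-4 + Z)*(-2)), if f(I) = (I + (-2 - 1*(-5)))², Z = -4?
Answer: 1/361 ≈ 0.0027701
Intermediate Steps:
f(I) = (3 + I)² (f(I) = (I + (-2 + 5))² = (I + 3)² = (3 + I)²)
1/f((-4 + Z)*(-2)) = 1/((3 + (-4 - 4)*(-2))²) = 1/((3 - 8*(-2))²) = 1/((3 + 16)²) = 1/(19²) = 1/361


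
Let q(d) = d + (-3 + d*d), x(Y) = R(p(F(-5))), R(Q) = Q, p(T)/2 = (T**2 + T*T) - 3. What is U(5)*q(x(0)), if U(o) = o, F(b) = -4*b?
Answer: 12712135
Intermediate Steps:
p(T) = -6 + 4*T**2 (p(T) = 2*((T**2 + T*T) - 3) = 2*((T**2 + T**2) - 3) = 2*(2*T**2 - 3) = 2*(-3 + 2*T**2) = -6 + 4*T**2)
x(Y) = 1594 (x(Y) = -6 + 4*(-4*(-5))**2 = -6 + 4*20**2 = -6 + 4*400 = -6 + 1600 = 1594)
q(d) = -3 + d + d**2 (q(d) = d + (-3 + d**2) = -3 + d + d**2)
U(5)*q(x(0)) = 5*(-3 + 1594 + 1594**2) = 5*(-3 + 1594 + 2540836) = 5*2542427 = 12712135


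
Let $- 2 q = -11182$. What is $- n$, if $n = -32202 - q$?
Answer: $37793$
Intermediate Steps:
$q = 5591$ ($q = \left(- \frac{1}{2}\right) \left(-11182\right) = 5591$)
$n = -37793$ ($n = -32202 - 5591 = -37793$)
$- n = \left(-1\right) \left(-37793\right) = 37793$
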